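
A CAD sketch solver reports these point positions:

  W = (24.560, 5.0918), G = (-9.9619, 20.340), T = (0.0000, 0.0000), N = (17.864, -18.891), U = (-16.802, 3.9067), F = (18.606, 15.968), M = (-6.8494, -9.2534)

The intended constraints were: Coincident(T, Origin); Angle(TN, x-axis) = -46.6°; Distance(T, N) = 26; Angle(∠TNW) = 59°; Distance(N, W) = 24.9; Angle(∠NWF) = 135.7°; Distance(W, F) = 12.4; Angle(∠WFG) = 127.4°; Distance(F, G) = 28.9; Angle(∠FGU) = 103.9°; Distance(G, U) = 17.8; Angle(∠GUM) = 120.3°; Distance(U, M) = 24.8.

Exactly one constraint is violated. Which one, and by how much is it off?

Distance(U, M) = 24.8 — off by 8.30.

T = (0.00, 0.00) ✓; TN at -46.60° ✓; |TN| = 26.00 ✓; ∠TNW = 59.00° ✓; |NW| = 24.90 ✓; ∠NWF = 135.7° ✓; |WF| = 12.40 ✓; ∠WFG = 127.4° ✓; |FG| = 28.90 ✓; ∠FGU = 103.9° ✓; |GU| = 17.80 ✓; ∠GUM = 120.3° ✓; |UM| = 16.50 ✗.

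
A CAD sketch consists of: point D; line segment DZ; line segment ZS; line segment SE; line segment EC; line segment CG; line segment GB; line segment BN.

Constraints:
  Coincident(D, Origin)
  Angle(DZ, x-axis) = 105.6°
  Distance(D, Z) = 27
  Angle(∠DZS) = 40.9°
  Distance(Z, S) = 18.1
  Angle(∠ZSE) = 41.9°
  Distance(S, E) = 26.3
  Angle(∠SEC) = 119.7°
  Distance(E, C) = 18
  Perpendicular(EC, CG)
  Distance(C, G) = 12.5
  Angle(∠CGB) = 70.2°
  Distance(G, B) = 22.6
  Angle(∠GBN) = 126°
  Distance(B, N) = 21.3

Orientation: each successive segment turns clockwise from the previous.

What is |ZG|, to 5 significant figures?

14.610

D is at the origin; DZ runs at 105.6° with length 27.0, so Z = (-7.2608, 26.005). ∠DZS = 40.9° gives ZS at -33.500° from the x-axis; with |ZS| = 18.1, S = (7.8325, 16.015). ∠ZSE = 41.9° gives SE at -171.60° from the x-axis; with |SE| = 26.3, E = (-18.185, 12.173). ∠SEC = 119.7° gives EC at 128.10° from the x-axis; with |EC| = 18.0, C = (-29.292, 26.338). EC ⟂ CG, so CG runs at 38.100°; with |CG| = 12.5, G = (-19.455, 34.051). Then |ZG| = |G − Z| = 14.610.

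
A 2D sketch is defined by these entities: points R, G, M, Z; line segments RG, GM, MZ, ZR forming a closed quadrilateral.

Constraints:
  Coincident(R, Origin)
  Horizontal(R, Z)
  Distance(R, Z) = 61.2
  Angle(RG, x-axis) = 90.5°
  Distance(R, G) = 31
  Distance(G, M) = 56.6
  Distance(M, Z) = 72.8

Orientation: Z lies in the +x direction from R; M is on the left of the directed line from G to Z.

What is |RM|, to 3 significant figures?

81.0

Checks: |GM| = 56.60 ✓; |MZ| = 72.80 ✓.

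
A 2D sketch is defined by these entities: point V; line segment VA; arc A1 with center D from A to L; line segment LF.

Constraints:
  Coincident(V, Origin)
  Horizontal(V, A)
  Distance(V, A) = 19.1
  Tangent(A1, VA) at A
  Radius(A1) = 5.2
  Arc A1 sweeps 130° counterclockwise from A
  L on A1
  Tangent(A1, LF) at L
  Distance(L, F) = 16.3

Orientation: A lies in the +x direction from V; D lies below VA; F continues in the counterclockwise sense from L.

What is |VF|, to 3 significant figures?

33.1

On A1, A sits at bearing 90° from D; a 130° counterclockwise sweep puts L at bearing 220°, so L = D + 5.2·(cos 220°, sin 220°) = (15.1, -8.54). A1 meets LF tangentially, so DL is at right angles to LF, so LF runs along (−sin 220°, cos 220°); with |LF| = 16.3, F = (25.6, -21.0). Then |VF| = |F − V| = 33.1.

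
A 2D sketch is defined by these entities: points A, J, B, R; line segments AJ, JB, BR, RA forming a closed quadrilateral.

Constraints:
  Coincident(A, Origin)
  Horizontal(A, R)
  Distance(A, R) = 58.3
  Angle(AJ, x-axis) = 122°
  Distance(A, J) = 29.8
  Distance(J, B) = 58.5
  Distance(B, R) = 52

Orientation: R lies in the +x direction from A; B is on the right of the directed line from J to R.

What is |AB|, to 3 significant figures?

28.8

Checks: |JB| = 58.50 ✓; |BR| = 52.00 ✓.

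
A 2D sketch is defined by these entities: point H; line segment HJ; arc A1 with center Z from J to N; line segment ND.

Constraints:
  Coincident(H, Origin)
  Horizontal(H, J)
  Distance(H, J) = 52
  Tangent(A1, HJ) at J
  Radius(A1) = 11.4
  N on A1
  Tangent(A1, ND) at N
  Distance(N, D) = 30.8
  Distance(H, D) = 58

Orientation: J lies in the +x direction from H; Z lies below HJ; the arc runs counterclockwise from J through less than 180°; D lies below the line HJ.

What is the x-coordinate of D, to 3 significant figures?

40.0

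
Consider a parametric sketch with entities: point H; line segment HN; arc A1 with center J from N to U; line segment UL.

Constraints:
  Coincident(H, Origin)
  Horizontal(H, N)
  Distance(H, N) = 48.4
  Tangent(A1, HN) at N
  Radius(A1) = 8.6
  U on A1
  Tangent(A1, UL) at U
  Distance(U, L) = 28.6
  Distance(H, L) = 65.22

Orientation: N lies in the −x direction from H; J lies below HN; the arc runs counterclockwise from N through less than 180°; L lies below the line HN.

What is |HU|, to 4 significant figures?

57.75

Checks: |JU| = 8.600 ✓; ∠(JU, UL) = 90.00° ✓; |UL| = 28.60 ✓; |HL| = 65.22 ✓.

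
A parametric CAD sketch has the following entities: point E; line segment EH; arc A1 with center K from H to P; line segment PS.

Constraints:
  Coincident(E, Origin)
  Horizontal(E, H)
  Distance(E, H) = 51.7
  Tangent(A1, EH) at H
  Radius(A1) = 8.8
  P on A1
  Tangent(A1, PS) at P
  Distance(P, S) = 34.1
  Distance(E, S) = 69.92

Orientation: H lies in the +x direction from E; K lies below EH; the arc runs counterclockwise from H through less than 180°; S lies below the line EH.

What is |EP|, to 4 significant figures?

44.91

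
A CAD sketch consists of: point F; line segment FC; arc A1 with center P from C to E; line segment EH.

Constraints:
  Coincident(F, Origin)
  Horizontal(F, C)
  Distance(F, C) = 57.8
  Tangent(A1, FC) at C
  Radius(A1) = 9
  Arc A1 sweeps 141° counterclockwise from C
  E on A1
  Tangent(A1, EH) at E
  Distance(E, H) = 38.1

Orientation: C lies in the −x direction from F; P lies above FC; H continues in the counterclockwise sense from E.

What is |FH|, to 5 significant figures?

90.995

On A1, C sits at bearing -90° from P; a 141° counterclockwise sweep puts E at bearing 51°, so E = P + 9.0·(cos 51°, sin 51°) = (-52.136, 15.994). Tangency of A1 to EH means the radius PE is perpendicular to EH, so EH runs along (−sin 51°, cos 51°); with |EH| = 38.1, H = (-81.745, 39.971). Then |FH| = |H − F| = 90.995.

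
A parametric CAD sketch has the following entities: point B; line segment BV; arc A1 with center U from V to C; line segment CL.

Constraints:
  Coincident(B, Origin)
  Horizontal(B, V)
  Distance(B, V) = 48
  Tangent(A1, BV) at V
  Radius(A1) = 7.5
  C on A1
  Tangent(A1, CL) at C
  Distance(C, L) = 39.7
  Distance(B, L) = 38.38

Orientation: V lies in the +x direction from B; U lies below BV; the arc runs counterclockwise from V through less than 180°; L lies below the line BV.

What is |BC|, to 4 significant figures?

42.20

Checks: B = (0.00, 0.00) ✓; |UC| = 7.500 ✓; ∠(UC, CL) = 90.00° ✓; |CL| = 39.70 ✓; |BL| = 38.38 ✓.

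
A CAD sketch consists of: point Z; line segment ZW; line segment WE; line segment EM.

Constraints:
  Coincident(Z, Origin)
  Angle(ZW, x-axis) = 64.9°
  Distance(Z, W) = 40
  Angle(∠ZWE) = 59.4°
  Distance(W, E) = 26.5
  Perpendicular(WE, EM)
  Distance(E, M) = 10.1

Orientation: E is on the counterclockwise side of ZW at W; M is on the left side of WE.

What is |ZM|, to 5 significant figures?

25.092

∠ZWE = 59.4°, so WE runs at 64.9° + (180° − 59.4°) = 185.50° from the x-axis; with |WE| = 26.5, E = W + 26.5·(cos 185.50°, sin 185.50°) = (-9.4100, 33.683). WE is perpendicular to EM; with |EM| = 10.1 on the left of WE, M = E + 10.1·(0.095846, -0.99540) = (-8.4420, 23.629). Then |ZM| = |M − Z| = 25.092.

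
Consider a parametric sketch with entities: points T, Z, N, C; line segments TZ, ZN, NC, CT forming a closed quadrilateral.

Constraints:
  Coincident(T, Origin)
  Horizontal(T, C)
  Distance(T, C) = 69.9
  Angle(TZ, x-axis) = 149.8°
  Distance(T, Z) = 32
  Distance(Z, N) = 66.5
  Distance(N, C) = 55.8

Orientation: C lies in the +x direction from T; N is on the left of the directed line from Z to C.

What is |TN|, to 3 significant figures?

53.9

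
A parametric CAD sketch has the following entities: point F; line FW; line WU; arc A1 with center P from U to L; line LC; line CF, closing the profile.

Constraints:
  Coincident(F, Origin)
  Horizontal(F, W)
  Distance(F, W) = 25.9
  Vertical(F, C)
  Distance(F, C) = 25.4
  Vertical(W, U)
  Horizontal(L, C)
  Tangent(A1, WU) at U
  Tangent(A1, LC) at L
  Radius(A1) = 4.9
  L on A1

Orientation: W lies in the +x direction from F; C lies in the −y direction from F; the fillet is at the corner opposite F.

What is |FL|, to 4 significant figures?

32.96

F is at the origin; FW is horizontal with |FW| = 25.9 and W on the +x side, so W = (25.90, 0.000). FC is vertical with |FC| = 25.4 and C on the −y side, so C = (0.000, -25.40). The virtual corner opposite F is at (25.90, -25.40). Tangency of A1 to WU means the radius PU is perpendicular to WU and the tangent condition forces PL to be normal to LC, with radius 4.9, so the center P sits 4.9 in from both sides at P = (21.00, -20.50). That places the tangent points at U = (25.90, -20.50) on WU and L = (21.00, -25.40) on LC. Then |FL| = |L − F| = 32.96.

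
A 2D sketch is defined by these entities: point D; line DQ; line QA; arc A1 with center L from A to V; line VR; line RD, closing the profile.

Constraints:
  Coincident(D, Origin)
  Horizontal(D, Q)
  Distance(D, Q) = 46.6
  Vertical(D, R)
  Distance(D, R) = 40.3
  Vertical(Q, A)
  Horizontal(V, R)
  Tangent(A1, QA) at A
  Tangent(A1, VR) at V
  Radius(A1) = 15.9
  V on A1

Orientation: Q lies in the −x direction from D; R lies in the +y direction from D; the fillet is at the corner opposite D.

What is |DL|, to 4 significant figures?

39.22

D and R share the same x with |DR| = 40.3 and R on the +y side, so R = (0.000, 40.30). The virtual corner opposite D is at (-46.60, 40.30). Tangency of A1 to QA means the radius LA is perpendicular to QA and tangency of A1 to VR means the radius LV is perpendicular to VR, with radius 15.9, so the center L sits 15.9 in from both sides at L = (-30.70, 24.40). Then |DL| = |L − D| = 39.22.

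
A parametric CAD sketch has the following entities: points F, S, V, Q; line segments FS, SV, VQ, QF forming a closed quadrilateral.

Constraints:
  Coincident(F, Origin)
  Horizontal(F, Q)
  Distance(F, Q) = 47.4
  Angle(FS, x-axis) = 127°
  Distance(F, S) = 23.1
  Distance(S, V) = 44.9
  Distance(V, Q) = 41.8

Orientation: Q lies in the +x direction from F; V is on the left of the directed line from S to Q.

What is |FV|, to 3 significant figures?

45.6

F is at the origin; FQ is horizontal with |FQ| = 47.4 and Q in +x, so Q = (47.4, 0). FS runs at 127.0° with |FS| = 23.1, so S = (-13.9, 18.4). V is determined by |SV| = 44.9 and |VQ| = 41.8 together: it lies at the intersection of circle(S, 44.9) and circle(Q, 41.8). With |SQ| = 64.0, the foot of the radical line on SQ is 34.1 from S and the perpendicular offset is √(44.9² − 34.1²) = 29.2. Taking the left-of-SQ solution: V = (27.2, 36.6).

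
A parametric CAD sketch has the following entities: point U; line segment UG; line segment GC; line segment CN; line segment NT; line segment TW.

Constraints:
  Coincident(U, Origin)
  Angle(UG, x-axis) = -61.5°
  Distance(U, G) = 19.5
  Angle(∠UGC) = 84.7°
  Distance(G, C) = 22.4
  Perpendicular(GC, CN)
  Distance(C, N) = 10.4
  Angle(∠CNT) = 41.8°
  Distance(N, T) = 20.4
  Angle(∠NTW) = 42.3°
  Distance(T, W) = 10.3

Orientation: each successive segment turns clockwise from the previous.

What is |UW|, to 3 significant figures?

28.9

∠CNT = 41.8° gives NT at -25.0° from the x-axis; with |NT| = 20.4, T = (3.11, -25.0). ∠NTW = 42.3° gives TW at -163° from the x-axis; with |TW| = 10.3, W = (-6.73, -28.1). Then |UW| = |W − U| = 28.9.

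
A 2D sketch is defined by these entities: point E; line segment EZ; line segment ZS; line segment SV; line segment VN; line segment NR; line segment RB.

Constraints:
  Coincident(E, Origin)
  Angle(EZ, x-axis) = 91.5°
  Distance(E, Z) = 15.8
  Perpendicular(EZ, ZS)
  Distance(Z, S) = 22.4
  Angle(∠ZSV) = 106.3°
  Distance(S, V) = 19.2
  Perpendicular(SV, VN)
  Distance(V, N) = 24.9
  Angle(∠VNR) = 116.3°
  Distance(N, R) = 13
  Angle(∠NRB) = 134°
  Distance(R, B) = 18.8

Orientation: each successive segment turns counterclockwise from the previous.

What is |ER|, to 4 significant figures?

4.910

SV ⟂ VN, so VN runs at -14.80°; with |VN| = 24.9, N = (-3.637, -9.715). ∠VNR = 116.3° gives NR at 48.90° from the x-axis; with |NR| = 13.0, R = (4.909, 0.08094). Then |ER| = |R − E| = 4.910.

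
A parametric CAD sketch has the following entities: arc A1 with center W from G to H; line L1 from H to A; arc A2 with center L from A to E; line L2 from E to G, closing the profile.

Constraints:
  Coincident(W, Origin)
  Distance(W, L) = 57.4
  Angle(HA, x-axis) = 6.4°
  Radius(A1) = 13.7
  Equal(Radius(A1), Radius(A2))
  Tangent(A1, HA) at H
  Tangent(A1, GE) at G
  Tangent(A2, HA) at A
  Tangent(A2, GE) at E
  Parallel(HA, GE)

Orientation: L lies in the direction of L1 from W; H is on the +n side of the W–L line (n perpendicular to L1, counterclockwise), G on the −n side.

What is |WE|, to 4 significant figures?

59.01

The slot axis is L1's direction at 6.4°, so u = (cos 6.4°, sin 6.4°) = (0.9938, 0.1115) and n = (−sin 6.4°, cos 6.4°) = (-0.1115, 0.9938). W is at the origin and L lies 57.4 along u from W, so L = 57.4·u = (57.04, 6.398). Tangency of A1 to both parallel lines with radius 13.7 puts H and G at W ± 13.7·n: H = (-1.527, 13.61), G = (1.527, -13.61). Equal radii place A and E the same way about L: A = L + 13.7·n = (55.52, 20.01), E = L − 13.7·n = (58.57, -7.216). Then |WE| = |E − W| = 59.01.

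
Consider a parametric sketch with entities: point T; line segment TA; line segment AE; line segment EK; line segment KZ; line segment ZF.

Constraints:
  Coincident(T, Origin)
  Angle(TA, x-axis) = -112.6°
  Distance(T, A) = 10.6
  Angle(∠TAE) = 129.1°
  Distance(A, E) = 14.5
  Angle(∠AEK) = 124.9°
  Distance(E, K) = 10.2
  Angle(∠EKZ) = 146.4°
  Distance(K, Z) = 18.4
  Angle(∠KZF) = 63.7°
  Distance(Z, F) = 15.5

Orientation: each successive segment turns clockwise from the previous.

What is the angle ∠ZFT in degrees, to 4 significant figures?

163.2°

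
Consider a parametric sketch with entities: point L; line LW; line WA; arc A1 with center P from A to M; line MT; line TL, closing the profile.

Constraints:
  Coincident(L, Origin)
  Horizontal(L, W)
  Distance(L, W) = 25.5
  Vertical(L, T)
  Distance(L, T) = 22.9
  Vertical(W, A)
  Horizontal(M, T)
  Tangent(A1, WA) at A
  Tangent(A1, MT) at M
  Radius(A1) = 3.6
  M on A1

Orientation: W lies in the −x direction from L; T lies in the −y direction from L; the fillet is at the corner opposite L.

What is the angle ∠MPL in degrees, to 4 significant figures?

131.4°

L is at the origin; L and W share the same y with |LW| = 25.5 and W on the −x side, so W = (-25.50, 0.000). LT is vertical with |LT| = 22.9 and T on the −y side, so T = (0.000, -22.90). The virtual corner opposite L is at (-25.50, -22.90). Tangency of A1 to WA means the radius PA is perpendicular to WA and since A1 is tangent to MT there, PM ⟂ MT, with radius 3.6, so the center P sits 3.6 in from both sides at P = (-21.90, -19.30). That places the tangent points at A = (-25.50, -19.30) on WA and M = (-21.90, -22.90) on MT. Then cos ∠MPL = PM·PL / (|PM||PL|), giving 131.4°.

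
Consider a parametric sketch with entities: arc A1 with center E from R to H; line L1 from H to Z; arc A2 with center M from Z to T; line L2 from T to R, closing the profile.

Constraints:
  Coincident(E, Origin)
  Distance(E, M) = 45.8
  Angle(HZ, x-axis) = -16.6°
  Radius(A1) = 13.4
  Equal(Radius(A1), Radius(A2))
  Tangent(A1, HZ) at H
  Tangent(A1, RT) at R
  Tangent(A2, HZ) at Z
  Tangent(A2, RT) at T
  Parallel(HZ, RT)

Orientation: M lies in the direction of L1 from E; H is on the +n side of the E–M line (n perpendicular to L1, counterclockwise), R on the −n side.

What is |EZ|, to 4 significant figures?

47.72

The slot axis is L1's direction at -16.6°, so u = (cos -16.6°, sin -16.6°) = (0.9583, -0.2857) and n = (−sin -16.6°, cos -16.6°) = (0.2857, 0.9583). E is at the origin and M lies 45.8 along u from E, so M = 45.8·u = (43.89, -13.08). Tangency of A1 to both parallel lines with radius 13.4 puts H and R at E ± 13.4·n: H = (3.828, 12.84), R = (-3.828, -12.84). Equal radii place Z and T the same way about M: Z = M + 13.4·n = (47.72, -0.2430), T = M − 13.4·n = (40.06, -25.93). Then |EZ| = |Z − E| = 47.72.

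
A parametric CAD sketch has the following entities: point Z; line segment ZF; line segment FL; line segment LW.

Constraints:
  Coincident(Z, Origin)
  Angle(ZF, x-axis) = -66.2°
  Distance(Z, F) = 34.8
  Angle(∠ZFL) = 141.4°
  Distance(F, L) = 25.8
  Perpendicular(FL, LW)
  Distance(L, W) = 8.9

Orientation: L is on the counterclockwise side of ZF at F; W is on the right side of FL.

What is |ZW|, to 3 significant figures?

61.2

Z is at the origin; ZF runs at -66.2° with length 34.8, so F = 34.8·(cos -66.2°, sin -66.2°) = (14.0, -31.8). ∠ZFL = 141.4°, so FL runs at -66.2° + (180° − 141.4°) = -27.6° from the x-axis; with |FL| = 25.8, L = F + 25.8·(cos -27.6°, sin -27.6°) = (36.9, -43.8). FL ⟂ LW; with |LW| = 8.9 on the right of FL, W = L + 8.9·(-0.463, -0.886) = (32.8, -51.7). Then |ZW| = |W − Z| = 61.2.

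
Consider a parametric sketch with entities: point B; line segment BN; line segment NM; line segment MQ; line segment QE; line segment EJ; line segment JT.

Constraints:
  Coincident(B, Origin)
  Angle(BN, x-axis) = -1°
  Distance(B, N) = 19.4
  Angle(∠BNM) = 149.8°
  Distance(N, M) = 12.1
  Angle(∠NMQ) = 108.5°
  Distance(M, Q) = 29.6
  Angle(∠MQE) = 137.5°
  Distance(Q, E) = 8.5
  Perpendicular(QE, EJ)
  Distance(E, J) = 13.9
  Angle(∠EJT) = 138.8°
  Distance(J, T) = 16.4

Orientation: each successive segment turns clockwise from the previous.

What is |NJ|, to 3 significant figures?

30.7

B is at the origin; BN runs at -1.0° with length 19.4, so N = (19.4, -0.339). ∠BNM = 149.8° gives NM at -31.2° from the x-axis; with |NM| = 12.1, M = (29.7, -6.61). ∠NMQ = 108.5° gives MQ at -103° from the x-axis; with |MQ| = 29.6, Q = (23.2, -35.5). ∠MQE = 137.5° gives QE at -145° from the x-axis; with |QE| = 8.5, E = (16.3, -40.3). QE is perpendicular to EJ, so EJ runs at 125°; with |EJ| = 13.9, J = (8.33, -28.9). Then |NJ| = |J − N| = 30.7.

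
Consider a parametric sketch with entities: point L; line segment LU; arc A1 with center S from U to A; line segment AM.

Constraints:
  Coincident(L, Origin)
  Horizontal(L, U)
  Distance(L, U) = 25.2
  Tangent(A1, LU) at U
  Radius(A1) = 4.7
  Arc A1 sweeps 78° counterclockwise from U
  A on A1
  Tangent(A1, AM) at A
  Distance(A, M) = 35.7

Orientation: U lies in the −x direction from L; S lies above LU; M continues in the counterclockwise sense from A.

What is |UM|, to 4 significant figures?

40.47

L is at the origin; LU is horizontal with |LU| = 25.2 and U on the −x side, so U = (-25.20, 0.000). Tangency of A1 to LU means the radius SU is perpendicular to LU, so S = U + (0, 4.7) = (-25.20, 4.700). On A1, U sits at bearing -90° from S; a 78° counterclockwise sweep puts A at bearing -12°, so A = S + 4.7·(cos -12°, sin -12°) = (-20.60, 3.723). A1 meets AM tangentially, so SA is at right angles to AM, so AM runs along (−sin -12°, cos -12°); with |AM| = 35.7, M = (-13.18, 38.64). Then |UM| = |M − U| = 40.47.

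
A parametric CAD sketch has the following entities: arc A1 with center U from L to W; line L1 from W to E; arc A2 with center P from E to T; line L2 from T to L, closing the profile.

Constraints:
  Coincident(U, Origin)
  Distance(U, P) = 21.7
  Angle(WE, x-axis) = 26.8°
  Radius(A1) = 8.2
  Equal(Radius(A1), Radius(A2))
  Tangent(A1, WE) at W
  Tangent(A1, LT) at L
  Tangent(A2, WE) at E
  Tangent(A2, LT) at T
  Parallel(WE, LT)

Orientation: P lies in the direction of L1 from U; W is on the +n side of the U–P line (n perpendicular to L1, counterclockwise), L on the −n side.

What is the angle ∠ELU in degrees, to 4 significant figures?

52.92°

Tangency of A1 to both parallel lines with radius 8.2 puts W and L at U ± 8.2·n: W = (-3.697, 7.319), L = (3.697, -7.319). Equal radii place E and T the same way about P: E = P + 8.2·n = (15.67, 17.10), T = P − 8.2·n = (23.07, 2.465). Then cos ∠ELU = LE·LU / (|LE||LU|), giving 52.92°.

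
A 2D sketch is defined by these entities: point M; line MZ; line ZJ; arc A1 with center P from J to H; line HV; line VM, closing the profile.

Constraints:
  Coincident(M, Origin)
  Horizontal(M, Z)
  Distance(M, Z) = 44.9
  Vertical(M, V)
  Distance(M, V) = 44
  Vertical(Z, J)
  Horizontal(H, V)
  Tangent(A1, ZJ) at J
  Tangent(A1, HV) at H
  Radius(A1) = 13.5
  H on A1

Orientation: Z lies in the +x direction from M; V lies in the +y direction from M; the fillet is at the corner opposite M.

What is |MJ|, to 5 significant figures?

54.279

The virtual corner opposite M is at (44.900, 44.000). Since A1 is tangent to ZJ there, PJ ⟂ ZJ and the tangent condition forces PH to be normal to HV, with radius 13.5, so the center P sits 13.5 in from both sides at P = (31.400, 30.500). That places the tangent points at J = (44.900, 30.500) on ZJ and H = (31.400, 44.000) on HV. Then |MJ| = |J − M| = 54.279.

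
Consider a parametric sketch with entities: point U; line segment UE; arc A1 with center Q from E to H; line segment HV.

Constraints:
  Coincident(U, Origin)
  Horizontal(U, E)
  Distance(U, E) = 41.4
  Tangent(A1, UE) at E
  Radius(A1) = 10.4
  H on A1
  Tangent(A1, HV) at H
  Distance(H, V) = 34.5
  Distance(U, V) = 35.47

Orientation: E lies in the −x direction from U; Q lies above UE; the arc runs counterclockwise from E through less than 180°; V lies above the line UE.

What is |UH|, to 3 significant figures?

33.1

U is at the origin; U and E share the same y with |UE| = 41.4 and E on the −x side, so E = (-41.4, 0.00). Since A1 is tangent to UE there, QE ⟂ UE, so Q = E + (0, 10.4) = (-41.4, 10.4). Since QH ⟂ HV (tangency), |QV| = √(10.4² + 34.5²) = 36.0 regardless of where H sits on A1. So V lies on both circle(U, 35.47) and circle(Q, 36.0); the above-UE intersection is V = (-13.3, 32.9). H is the foot of the tangent from V: H = (-32.8, 4.50).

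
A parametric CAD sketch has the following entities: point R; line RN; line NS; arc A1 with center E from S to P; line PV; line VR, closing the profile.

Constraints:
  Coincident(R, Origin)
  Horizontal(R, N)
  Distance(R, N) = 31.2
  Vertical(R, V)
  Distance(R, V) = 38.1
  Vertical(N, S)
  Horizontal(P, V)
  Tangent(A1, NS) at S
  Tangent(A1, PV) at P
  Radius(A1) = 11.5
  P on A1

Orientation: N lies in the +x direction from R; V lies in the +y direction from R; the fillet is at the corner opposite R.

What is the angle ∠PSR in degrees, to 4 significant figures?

85.45°

The virtual corner opposite R is at (31.20, 38.10). Since A1 is tangent to NS there, ES ⟂ NS and since A1 is tangent to PV there, EP ⟂ PV, with radius 11.5, so the center E sits 11.5 in from both sides at E = (19.70, 26.60). That places the tangent points at S = (31.20, 26.60) on NS and P = (19.70, 38.10) on PV. Then cos ∠PSR = SP·SR / (|SP||SR|), giving 85.45°.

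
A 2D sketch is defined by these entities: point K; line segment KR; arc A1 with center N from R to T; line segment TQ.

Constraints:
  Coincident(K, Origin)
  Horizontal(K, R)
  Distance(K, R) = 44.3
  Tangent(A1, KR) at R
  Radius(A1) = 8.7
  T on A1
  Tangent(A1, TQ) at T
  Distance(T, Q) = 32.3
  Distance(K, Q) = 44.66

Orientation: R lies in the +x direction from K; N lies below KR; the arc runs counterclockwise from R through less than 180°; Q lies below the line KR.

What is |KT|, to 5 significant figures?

36.540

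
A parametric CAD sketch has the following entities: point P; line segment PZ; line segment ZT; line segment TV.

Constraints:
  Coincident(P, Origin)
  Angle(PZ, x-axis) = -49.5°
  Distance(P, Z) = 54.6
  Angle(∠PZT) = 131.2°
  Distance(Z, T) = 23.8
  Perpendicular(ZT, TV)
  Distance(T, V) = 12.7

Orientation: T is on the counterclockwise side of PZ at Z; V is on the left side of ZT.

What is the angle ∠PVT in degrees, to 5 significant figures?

115.40°

P is at the origin; PZ runs at -49.5° with length 54.6, so Z = 54.6·(cos -49.5°, sin -49.5°) = (35.460, -41.518). ∠PZT = 131.2°, so ZT runs at -49.5° + (180° − 131.2°) = -0.70000° from the x-axis; with |ZT| = 23.8, T = Z + 23.8·(cos -0.70000°, sin -0.70000°) = (59.258, -41.809). ZT is perpendicular to TV; with |TV| = 12.7 on the left of ZT, V = T + 12.7·(0.012217, 0.99993) = (59.413, -29.110). Then cos ∠PVT = VP·VT / (|VP||VT|), giving 115.40°.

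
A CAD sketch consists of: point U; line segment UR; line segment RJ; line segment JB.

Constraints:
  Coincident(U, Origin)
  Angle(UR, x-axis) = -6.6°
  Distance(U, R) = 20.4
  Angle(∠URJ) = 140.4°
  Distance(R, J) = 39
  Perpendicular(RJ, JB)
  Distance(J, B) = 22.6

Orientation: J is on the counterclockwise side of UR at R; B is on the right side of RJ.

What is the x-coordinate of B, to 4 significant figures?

65.28

U is at the origin; UR runs at -6.6° with length 20.4, so R = 20.4·(cos -6.6°, sin -6.6°) = (20.26, -2.345). ∠URJ = 140.4°, so RJ runs at -6.6° + (180° − 140.4°) = 33.00° from the x-axis; with |RJ| = 39.0, J = R + 39.0·(cos 33.00°, sin 33.00°) = (52.97, 18.90). RJ is perpendicular to JB; with |JB| = 22.6 on the right of RJ, B = J + 22.6·(0.5446, -0.8387) = (65.28, -0.05775). So B.x = 65.28.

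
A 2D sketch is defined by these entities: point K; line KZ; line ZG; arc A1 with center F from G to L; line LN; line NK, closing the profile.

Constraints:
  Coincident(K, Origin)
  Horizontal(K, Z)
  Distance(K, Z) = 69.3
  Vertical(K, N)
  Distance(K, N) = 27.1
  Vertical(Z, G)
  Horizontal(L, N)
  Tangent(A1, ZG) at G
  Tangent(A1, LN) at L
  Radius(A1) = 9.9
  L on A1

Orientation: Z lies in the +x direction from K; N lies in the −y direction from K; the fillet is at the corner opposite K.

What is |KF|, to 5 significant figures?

61.840

K is at the origin; K and Z share the same y with |KZ| = 69.3 and Z on the +x side, so Z = (69.300, 0.0000). KN is vertical with |KN| = 27.1 and N on the −y side, so N = (0.0000, -27.100). The virtual corner opposite K is at (69.300, -27.100). Since A1 is tangent to ZG there, FG ⟂ ZG and since A1 is tangent to LN there, FL ⟂ LN, with radius 9.9, so the center F sits 9.9 in from both sides at F = (59.400, -17.200). Then |KF| = |F − K| = 61.840.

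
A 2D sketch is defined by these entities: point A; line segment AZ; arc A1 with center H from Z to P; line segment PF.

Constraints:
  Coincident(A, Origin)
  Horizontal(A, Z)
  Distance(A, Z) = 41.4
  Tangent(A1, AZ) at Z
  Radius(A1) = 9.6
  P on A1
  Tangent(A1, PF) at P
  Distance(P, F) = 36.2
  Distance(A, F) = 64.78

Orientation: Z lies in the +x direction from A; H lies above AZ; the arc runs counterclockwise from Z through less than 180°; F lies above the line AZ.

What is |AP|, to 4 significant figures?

52.09

A is at the origin; A and Z share the same y with |AZ| = 41.4 and Z on the +x side, so Z = (41.40, 0.000). A1 meets AZ tangentially, so HZ is at right angles to AZ, so H = Z + (0, 9.6) = (41.40, 9.600). Since HP ⟂ PF (tangency), |HF| = √(9.6² + 36.2²) = 37.45 regardless of where P sits on A1. So F lies on both circle(A, 64.78) and circle(H, 37.45); the above-AZ intersection is F = (44.68, 46.91). P is the foot of the tangent from F: P = (50.86, 11.24).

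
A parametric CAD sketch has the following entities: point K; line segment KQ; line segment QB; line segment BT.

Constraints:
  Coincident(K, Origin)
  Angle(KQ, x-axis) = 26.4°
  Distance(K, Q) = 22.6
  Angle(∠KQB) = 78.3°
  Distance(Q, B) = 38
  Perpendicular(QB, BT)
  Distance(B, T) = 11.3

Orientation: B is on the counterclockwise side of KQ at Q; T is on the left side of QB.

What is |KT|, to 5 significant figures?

35.128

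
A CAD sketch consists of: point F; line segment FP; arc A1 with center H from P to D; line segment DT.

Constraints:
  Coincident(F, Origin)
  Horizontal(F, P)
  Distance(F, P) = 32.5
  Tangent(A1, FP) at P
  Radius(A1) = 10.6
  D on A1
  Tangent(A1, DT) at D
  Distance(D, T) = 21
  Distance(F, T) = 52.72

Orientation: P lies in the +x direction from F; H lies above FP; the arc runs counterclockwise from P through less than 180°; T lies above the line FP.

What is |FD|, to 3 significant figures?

44.5

F is at the origin; F and P share the same y with |FP| = 32.5 and P on the +x side, so P = (32.5, 0.00). Since A1 is tangent to FP there, HP ⟂ FP, so H = P + (0, 10.6) = (32.5, 10.6). Since HD ⟂ DT (tangency), |HT| = √(10.6² + 21.0²) = 23.5 regardless of where D sits on A1. So T lies on both circle(F, 52.72) and circle(H, 23.5); the above-FP intersection is T = (41.7, 32.2). D is the foot of the tangent from T: D = (43.1, 11.3).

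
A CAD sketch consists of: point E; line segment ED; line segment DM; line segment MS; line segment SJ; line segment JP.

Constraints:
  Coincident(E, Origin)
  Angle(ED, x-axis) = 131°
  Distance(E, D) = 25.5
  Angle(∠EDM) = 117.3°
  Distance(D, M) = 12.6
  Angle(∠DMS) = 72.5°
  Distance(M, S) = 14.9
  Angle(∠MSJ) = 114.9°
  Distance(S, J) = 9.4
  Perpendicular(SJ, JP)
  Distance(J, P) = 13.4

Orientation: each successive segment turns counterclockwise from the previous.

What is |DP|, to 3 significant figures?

3.62

E is at the origin; ED runs at 131.0° with length 25.5, so D = (-16.7, 19.2). ∠EDM = 117.3° gives DM at -166° from the x-axis; with |DM| = 12.6, M = (-29.0, 16.3). ∠DMS = 72.5° gives MS at -58.8° from the x-axis; with |MS| = 14.9, S = (-21.3, 3.52). ∠MSJ = 114.9° gives SJ at 6.30° from the x-axis; with |SJ| = 9.4, J = (-11.9, 4.55). SJ ⟂ JP, so JP runs at 96.3°; with |JP| = 13.4, P = (-13.4, 17.9). Then |DP| = |P − D| = 3.62.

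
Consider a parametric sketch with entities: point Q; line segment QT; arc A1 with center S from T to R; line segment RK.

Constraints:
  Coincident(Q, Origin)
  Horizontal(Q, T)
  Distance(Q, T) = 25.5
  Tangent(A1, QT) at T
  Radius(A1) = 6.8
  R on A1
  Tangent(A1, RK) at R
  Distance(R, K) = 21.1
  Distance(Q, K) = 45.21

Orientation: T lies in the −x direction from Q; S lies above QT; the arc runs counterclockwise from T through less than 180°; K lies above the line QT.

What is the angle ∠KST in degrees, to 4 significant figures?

147.9°

Checks: |ST| = 6.800 ✓; |SR| = 6.800 ✓; ∠(SR, RK) = 90.00° ✓; |RK| = 21.10 ✓; |QK| = 45.21 ✓.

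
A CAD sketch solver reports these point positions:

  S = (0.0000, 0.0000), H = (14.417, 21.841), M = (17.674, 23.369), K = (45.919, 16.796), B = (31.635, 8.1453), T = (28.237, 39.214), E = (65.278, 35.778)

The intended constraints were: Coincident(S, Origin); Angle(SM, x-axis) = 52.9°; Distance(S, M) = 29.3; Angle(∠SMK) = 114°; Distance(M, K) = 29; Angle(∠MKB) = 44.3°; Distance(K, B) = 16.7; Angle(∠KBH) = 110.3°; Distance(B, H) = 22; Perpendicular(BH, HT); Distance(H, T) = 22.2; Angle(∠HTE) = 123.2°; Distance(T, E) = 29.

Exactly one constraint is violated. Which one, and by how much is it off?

Distance(T, E) = 29 — off by 8.20.

S = (0.00, 0.00) ✓; SM at 52.90° ✓; |SM| = 29.30 ✓; ∠SMK = 114.0° ✓; |MK| = 29.00 ✓; ∠MKB = 44.30° ✓; |KB| = 16.70 ✓; ∠KBH = 110.3° ✓; |BH| = 22.00 ✓; ∠(BH, HT) = 90.00° ✓; |HT| = 22.20 ✓; ∠HTE = 123.2° ✓; |TE| = 37.20 ✗.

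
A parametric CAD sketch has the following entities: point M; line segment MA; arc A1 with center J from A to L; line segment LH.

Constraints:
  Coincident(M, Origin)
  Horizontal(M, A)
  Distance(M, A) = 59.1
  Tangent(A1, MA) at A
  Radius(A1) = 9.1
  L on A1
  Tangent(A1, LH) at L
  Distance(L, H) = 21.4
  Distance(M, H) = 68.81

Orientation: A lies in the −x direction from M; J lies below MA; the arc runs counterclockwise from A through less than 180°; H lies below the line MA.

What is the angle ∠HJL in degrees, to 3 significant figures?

67.0°

Checks: M.y = 0.00, A.y = 0.00 ✓; |JL| = 9.100 ✓; ∠(JL, LH) = 90.00° ✓; |LH| = 21.40 ✓; |MH| = 68.81 ✓.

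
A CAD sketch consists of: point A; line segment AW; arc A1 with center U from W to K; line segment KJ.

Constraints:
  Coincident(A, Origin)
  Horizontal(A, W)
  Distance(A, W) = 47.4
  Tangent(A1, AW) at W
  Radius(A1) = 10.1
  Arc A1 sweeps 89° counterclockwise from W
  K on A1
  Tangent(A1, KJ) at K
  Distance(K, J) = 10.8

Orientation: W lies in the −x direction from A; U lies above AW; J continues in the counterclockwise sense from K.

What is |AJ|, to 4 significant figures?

42.51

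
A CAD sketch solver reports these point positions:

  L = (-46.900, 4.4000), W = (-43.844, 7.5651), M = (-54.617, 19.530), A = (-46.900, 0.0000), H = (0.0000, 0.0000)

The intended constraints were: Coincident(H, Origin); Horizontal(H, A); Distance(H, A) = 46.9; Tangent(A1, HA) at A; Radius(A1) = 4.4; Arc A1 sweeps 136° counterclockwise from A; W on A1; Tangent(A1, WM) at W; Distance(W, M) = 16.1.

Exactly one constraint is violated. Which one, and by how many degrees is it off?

Tangent(A1, WM) at W — off by 4.01°.

H = (0.00, 0.00) ✓; H.y = 0.00, A.y = 0.00 ✓; |HA| = 46.90 ✓; ∠(LA, AH) = 90.00° ✓; |LA| = 4.400 ✓; bearing(L→W) − bearing(L→A) = 136.0° ✓; |LW| = 4.400 ✓; ∠(LW, WM) = 94.01° ✗; |WM| = 16.10 ✓.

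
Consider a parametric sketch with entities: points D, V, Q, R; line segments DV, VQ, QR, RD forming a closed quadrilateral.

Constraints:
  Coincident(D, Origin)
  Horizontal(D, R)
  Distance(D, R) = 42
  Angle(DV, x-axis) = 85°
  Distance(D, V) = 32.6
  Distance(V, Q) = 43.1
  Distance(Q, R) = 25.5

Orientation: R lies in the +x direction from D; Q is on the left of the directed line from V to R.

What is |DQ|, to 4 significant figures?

51.91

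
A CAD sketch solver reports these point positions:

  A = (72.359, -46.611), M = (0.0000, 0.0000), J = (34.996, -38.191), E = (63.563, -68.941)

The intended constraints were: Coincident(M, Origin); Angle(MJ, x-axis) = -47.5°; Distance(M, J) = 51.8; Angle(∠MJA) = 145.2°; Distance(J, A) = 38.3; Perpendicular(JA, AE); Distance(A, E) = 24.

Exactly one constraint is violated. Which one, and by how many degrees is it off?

Perpendicular(JA, AE) — off by 8.80°.

M = (0.00, 0.00) ✓; MJ at -47.50° ✓; |MJ| = 51.80 ✓; ∠MJA = 145.2° ✓; |JA| = 38.30 ✓; ∠(JA, AE) = 98.80° ✗; |AE| = 24.00 ✓.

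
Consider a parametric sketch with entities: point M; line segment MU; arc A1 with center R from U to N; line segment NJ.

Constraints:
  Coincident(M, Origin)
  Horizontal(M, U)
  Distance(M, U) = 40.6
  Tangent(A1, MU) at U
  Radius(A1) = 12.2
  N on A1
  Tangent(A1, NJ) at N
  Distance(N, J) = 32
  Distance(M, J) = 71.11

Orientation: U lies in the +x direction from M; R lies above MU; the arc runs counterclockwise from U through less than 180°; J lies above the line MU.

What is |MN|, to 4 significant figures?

53.69

Checks: |RN| = 12.20 ✓; ∠(RN, NJ) = 90.00° ✓; |NJ| = 32.00 ✓; |MJ| = 71.11 ✓.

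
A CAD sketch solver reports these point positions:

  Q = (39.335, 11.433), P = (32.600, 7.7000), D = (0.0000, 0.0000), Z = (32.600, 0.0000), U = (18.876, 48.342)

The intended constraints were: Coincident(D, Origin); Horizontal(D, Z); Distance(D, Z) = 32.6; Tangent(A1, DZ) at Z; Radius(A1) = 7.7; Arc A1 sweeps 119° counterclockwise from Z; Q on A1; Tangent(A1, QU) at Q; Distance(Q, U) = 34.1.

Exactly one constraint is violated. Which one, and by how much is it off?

Distance(Q, U) = 34.1 — off by 8.10.

D = (0.00, 0.00) ✓; D.y = 0.00, Z.y = 0.00 ✓; |DZ| = 32.60 ✓; ∠(PZ, ZD) = 90.00° ✓; |PZ| = 7.700 ✓; bearing(P→Q) − bearing(P→Z) = 119.0° ✓; |PQ| = 7.700 ✓; ∠(PQ, QU) = 90.00° ✓; |QU| = 42.20 ✗.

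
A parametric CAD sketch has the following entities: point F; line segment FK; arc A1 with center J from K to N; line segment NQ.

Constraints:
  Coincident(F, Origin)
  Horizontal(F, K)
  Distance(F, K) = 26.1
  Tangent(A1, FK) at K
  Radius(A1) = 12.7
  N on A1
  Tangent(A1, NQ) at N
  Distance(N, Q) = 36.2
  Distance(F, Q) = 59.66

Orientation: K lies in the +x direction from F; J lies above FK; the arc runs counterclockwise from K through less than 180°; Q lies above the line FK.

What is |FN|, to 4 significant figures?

41.44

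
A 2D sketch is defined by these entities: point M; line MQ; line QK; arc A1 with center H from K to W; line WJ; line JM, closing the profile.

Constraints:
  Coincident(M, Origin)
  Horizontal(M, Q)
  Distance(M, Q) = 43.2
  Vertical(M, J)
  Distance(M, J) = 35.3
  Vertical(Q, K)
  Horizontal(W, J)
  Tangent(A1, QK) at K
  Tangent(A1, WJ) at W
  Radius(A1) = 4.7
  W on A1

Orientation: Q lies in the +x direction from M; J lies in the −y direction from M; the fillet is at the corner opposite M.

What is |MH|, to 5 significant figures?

49.179

M is at the origin; MQ is horizontal with |MQ| = 43.2 and Q on the +x side, so Q = (43.200, 0.0000). MJ is vertical with |MJ| = 35.3 and J on the −y side, so J = (0.0000, -35.300). The virtual corner opposite M is at (43.200, -35.300). A1 meets QK tangentially, so HK is at right angles to QK and the tangent condition forces HW to be normal to WJ, with radius 4.7, so the center H sits 4.7 in from both sides at H = (38.500, -30.600). Then |MH| = |H − M| = 49.179.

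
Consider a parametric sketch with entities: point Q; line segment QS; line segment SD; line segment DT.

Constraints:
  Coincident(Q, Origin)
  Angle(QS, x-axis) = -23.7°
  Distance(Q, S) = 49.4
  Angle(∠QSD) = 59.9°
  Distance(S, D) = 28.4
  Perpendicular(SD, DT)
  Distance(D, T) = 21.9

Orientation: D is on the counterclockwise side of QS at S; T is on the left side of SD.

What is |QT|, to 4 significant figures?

21.15

Q is at the origin; QS runs at -23.7° with length 49.4, so S = 49.4·(cos -23.7°, sin -23.7°) = (45.23, -19.86). ∠QSD = 59.9°, so SD runs at -23.7° + (180° − 59.9°) = 96.40° from the x-axis; with |SD| = 28.4, D = S + 28.4·(cos 96.40°, sin 96.40°) = (42.07, 8.367). The perpendicularity gives DT at right angles to SD; with |DT| = 21.9 on the left of SD, T = D + 21.9·(-0.9938, -0.1115) = (20.30, 5.926). Then |QT| = |T − Q| = 21.15.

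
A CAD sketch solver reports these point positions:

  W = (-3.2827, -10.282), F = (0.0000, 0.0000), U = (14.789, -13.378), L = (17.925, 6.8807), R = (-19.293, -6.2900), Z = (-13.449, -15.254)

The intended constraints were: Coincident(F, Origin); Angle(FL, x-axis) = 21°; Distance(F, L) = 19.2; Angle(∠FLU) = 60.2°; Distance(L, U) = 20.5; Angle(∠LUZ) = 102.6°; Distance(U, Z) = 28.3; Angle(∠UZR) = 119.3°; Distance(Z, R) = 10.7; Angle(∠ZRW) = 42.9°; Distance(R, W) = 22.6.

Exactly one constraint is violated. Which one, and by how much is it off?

Distance(R, W) = 22.6 — off by 6.10.

F = (0.00, 0.00) ✓; FL at 21.00° ✓; |FL| = 19.20 ✓; ∠FLU = 60.20° ✓; |LU| = 20.50 ✓; ∠LUZ = 102.6° ✓; |UZ| = 28.30 ✓; ∠UZR = 119.3° ✓; |ZR| = 10.70 ✓; ∠ZRW = 42.90° ✓; |RW| = 16.50 ✗.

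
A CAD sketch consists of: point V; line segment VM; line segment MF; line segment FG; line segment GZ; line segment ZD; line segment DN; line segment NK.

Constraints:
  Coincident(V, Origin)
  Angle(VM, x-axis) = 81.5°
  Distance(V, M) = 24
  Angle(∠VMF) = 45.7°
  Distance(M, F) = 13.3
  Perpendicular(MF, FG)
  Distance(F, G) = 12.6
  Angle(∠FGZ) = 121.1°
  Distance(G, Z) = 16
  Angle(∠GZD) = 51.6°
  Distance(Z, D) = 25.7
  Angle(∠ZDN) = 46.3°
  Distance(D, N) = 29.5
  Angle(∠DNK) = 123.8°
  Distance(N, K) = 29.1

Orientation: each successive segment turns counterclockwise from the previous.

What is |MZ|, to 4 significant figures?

20.87

V is at the origin; VM runs at 81.5° with length 24.0, so M = (3.547, 23.74). ∠VMF = 45.7° gives MF at -144.2° from the x-axis; with |MF| = 13.3, F = (-7.240, 15.96). MF ⟂ FG, so FG runs at -54.20°; with |FG| = 12.6, G = (0.1307, 5.737). ∠FGZ = 121.1° gives GZ at 4.700° from the x-axis; with |GZ| = 16.0, Z = (16.08, 7.048). Then |MZ| = |Z − M| = 20.87.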